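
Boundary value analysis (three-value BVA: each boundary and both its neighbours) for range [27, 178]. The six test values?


Range: [27, 178]
Boundaries: just below min, min, min+1, max-1, max, just above max
Values: [26, 27, 28, 177, 178, 179]

[26, 27, 28, 177, 178, 179]


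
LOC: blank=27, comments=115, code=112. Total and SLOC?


Total LOC = blank + comment + code
Total LOC = 27 + 115 + 112 = 254
SLOC (source only) = code = 112

Total LOC: 254, SLOC: 112


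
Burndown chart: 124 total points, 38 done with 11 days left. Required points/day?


Formula: Required rate = Remaining points / Days left
Remaining = 124 - 38 = 86 points
Required rate = 86 / 11 = 7.82 points/day

7.82 points/day


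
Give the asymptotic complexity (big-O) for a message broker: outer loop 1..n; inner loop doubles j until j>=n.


Reasoning: linear outer times logarithmic inner
Complexity: O(n log n)

O(n log n)


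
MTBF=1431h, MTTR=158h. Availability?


Availability = MTBF / (MTBF + MTTR)
Availability = 1431 / (1431 + 158)
Availability = 1431 / 1589
Availability = 90.0566%

90.0566%


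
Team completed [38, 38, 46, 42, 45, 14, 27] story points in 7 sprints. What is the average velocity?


Formula: Avg velocity = Total points / Number of sprints
Points: [38, 38, 46, 42, 45, 14, 27]
Sum = 38 + 38 + 46 + 42 + 45 + 14 + 27 = 250
Avg velocity = 250 / 7 = 35.71 points/sprint

35.71 points/sprint


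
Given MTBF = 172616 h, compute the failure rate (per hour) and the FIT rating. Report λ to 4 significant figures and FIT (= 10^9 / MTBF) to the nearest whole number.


Formula: λ = 1 / MTBF; FIT = λ × 1e9 = 1e9 / MTBF
λ = 1 / 172616 ≈ 5.793e-06 failures/hour
FIT = 1e9 / 172616 ≈ 5793 failures per 1e9 hours (nearest whole number)

λ = 5.793e-06 /h, FIT = 5793


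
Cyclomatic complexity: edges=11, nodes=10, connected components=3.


Formula: V(G) = E - N + 2P
V(G) = 11 - 10 + 2*3
V(G) = 1 + 6
V(G) = 7

7


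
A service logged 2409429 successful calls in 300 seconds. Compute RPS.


Formula: throughput = requests / seconds
throughput = 2409429 / 300
throughput = 8031.43 requests/second

8031.43 requests/second


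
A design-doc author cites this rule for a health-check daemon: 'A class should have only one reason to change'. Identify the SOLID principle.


This describes the Single Responsibility Principle (SRP)

Single Responsibility Principle (SRP)


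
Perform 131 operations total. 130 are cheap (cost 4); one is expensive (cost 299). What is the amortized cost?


Formula: Amortized cost = Total cost / Operations
Total cost = (130 * 4) + (1 * 299)
Total cost = 520 + 299 = 819
Amortized = 819 / 131 = 6.2519

6.2519


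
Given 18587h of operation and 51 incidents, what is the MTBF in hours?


Formula: MTBF = Total operating time / Number of failures
MTBF = 18587 / 51
MTBF = 364.45 hours

364.45 hours


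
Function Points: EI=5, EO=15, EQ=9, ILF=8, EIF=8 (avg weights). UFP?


UFP = EI*4 + EO*5 + EQ*4 + ILF*10 + EIF*7
UFP = 5*4 + 15*5 + 9*4 + 8*10 + 8*7
UFP = 20 + 75 + 36 + 80 + 56
UFP = 267

267


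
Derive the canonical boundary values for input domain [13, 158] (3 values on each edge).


Range: [13, 158]
Boundaries: just below min, min, min+1, max-1, max, just above max
Values: [12, 13, 14, 157, 158, 159]

[12, 13, 14, 157, 158, 159]


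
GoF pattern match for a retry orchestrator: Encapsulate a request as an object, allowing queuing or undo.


This matches the Command pattern

Command


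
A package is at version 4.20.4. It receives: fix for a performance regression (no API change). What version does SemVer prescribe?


Current: 4.20.4
Change category: 'fix for a performance regression (no API change)' → patch bump
SemVer rule: patch bump → increment PATCH (MAJOR and MINOR unchanged)
New: 4.20.5

4.20.5


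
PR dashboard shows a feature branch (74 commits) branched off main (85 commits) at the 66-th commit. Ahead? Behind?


Common ancestor: commit #66
feature commits after divergence: 74 - 66 = 8
main commits after divergence: 85 - 66 = 19
feature is 8 commits ahead of main
main is 19 commits ahead of feature

feature ahead: 8, main ahead: 19


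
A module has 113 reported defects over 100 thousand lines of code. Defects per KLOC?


Defect density = defects / KLOC
Defect density = 113 / 100
Defect density = 1.13 defects/KLOC

1.13 defects/KLOC


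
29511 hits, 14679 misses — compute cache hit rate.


Formula: hit rate = hits / (hits + misses) * 100
hit rate = 29511 / (29511 + 14679) * 100
hit rate = 29511 / 44190 * 100
hit rate = 66.78%

66.78%


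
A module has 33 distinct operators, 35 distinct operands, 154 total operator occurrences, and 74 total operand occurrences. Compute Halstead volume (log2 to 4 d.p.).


Formula: V = N * log2(η), where N = N1 + N2 and η = η1 + η2
η = 33 + 35 = 68
N = 154 + 74 = 228
log2(68) ≈ 6.0875
V = 228 * 6.0875 = 1387.95

1387.95


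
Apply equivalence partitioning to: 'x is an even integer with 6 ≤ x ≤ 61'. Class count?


Constraint: even integers in [6, 61]
Class 1: x < 6 — out-of-range invalid
Class 2: x in [6,61] but odd — wrong type invalid
Class 3: x in [6,61] and even — valid
Class 4: x > 61 — out-of-range invalid
Total equivalence classes: 4

4 equivalence classes


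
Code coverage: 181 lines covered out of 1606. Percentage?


Coverage = covered / total * 100
Coverage = 181 / 1606 * 100
Coverage = 11.27%

11.27%


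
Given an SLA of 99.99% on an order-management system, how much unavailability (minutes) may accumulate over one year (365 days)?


Formula: allowed downtime = period * (100 - SLA) / 100
Period (year (365 days)) = 525600 minutes
Unavailability fraction = (100 - 99.99) / 100
Allowed downtime = 525600 * (100 - 99.99) / 100
Allowed downtime = 52.56 minutes

52.56 minutes


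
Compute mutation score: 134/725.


Mutation score = killed / total * 100
Mutation score = 134 / 725 * 100
Mutation score = 18.48%

18.48%


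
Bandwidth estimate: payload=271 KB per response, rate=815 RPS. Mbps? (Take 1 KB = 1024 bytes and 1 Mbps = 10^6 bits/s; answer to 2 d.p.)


Formula: Mbps = payload_bytes * RPS * 8 / 1e6
Payload per request = 271 KB = 271 * 1024 = 277504 bytes
Total bytes/sec = 277504 * 815 = 226165760
Total bits/sec = 226165760 * 8 = 1809326080
Mbps = 1809326080 / 1e6 = 1809.33

1809.33 Mbps


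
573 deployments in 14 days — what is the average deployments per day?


Formula: deployments per day = releases / days
= 573 / 14
= 40.929 deploys/day
(equivalently, 286.5 deploys/week)

40.929 deploys/day


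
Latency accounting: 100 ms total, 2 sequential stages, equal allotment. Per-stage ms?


Formula: per_stage = total_budget / stages
per_stage = 100 / 2
per_stage = 50.0 ms

50.0 ms


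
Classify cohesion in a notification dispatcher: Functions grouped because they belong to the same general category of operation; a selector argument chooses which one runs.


Reasoning: Grouped by category of activity, not by data or sequence
Type: Logical cohesion

Logical cohesion


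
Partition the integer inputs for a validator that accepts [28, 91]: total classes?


Valid range: [28, 91]
Class 1: x < 28 — invalid
Class 2: 28 ≤ x ≤ 91 — valid
Class 3: x > 91 — invalid
Total equivalence classes: 3

3 equivalence classes


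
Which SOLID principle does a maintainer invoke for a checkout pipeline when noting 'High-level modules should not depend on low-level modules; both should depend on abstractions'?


This describes the Dependency Inversion Principle (DIP)

Dependency Inversion Principle (DIP)


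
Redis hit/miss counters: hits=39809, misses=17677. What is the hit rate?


Formula: hit rate = hits / (hits + misses) * 100
hit rate = 39809 / (39809 + 17677) * 100
hit rate = 39809 / 57486 * 100
hit rate = 69.25%

69.25%


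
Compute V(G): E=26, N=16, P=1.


Formula: V(G) = E - N + 2P
V(G) = 26 - 16 + 2*1
V(G) = 10 + 2
V(G) = 12

12


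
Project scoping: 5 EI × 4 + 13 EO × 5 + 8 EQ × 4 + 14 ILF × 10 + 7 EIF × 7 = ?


UFP = EI*4 + EO*5 + EQ*4 + ILF*10 + EIF*7
UFP = 5*4 + 13*5 + 8*4 + 14*10 + 7*7
UFP = 20 + 65 + 32 + 140 + 49
UFP = 306

306


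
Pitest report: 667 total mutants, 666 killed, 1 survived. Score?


Mutation score = killed / total * 100
Mutation score = 666 / 667 * 100
Mutation score = 99.85%

99.85%


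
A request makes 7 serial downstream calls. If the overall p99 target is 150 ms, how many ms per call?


Formula: per_stage = total_budget / stages
per_stage = 150 / 7
per_stage = 21.43 ms

21.43 ms


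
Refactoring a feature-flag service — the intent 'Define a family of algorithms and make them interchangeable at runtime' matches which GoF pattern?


This matches the Strategy pattern

Strategy


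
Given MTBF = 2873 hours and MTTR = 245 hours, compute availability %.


Availability = MTBF / (MTBF + MTTR)
Availability = 2873 / (2873 + 245)
Availability = 2873 / 3118
Availability = 92.1424%

92.1424%


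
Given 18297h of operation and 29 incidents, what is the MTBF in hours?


Formula: MTBF = Total operating time / Number of failures
MTBF = 18297 / 29
MTBF = 630.93 hours

630.93 hours


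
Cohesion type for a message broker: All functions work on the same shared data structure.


Reasoning: Functions share data
Type: Communicational cohesion

Communicational cohesion


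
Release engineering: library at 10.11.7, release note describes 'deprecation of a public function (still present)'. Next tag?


Current: 10.11.7
Change category: 'deprecation of a public function (still present)' → minor bump
SemVer rule: minor bump → increment MINOR, reset PATCH to 0 (MAJOR unchanged)
New: 10.12.0

10.12.0


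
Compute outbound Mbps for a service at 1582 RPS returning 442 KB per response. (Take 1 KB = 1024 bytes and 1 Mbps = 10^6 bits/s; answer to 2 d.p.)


Formula: Mbps = payload_bytes * RPS * 8 / 1e6
Payload per request = 442 KB = 442 * 1024 = 452608 bytes
Total bytes/sec = 452608 * 1582 = 716025856
Total bits/sec = 716025856 * 8 = 5728206848
Mbps = 5728206848 / 1e6 = 5728.21

5728.21 Mbps


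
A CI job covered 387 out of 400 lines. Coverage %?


Coverage = covered / total * 100
Coverage = 387 / 400 * 100
Coverage = 96.75%

96.75%


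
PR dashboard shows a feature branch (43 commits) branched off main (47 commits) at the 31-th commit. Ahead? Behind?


Common ancestor: commit #31
feature commits after divergence: 43 - 31 = 12
main commits after divergence: 47 - 31 = 16
feature is 12 commits ahead of main
main is 16 commits ahead of feature

feature ahead: 12, main ahead: 16


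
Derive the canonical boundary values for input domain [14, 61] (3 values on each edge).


Range: [14, 61]
Boundaries: just below min, min, min+1, max-1, max, just above max
Values: [13, 14, 15, 60, 61, 62]

[13, 14, 15, 60, 61, 62]


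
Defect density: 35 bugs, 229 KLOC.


Defect density = defects / KLOC
Defect density = 35 / 229
Defect density = 0.153 defects/KLOC

0.153 defects/KLOC


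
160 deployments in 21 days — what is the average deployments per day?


Formula: deployments per day = releases / days
= 160 / 21
= 7.619 deploys/day
(equivalently, 53.33 deploys/week)

7.619 deploys/day


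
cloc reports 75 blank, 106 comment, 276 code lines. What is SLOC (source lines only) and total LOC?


Total LOC = blank + comment + code
Total LOC = 75 + 106 + 276 = 457
SLOC (source only) = code = 276

Total LOC: 457, SLOC: 276


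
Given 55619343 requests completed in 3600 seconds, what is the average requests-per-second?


Formula: throughput = requests / seconds
throughput = 55619343 / 3600
throughput = 15449.82 requests/second

15449.82 requests/second


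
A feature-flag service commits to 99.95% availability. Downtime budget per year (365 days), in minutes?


Formula: allowed downtime = period * (100 - SLA) / 100
Period (year (365 days)) = 525600 minutes
Unavailability fraction = (100 - 99.95) / 100
Allowed downtime = 525600 * (100 - 99.95) / 100
Allowed downtime = 262.8 minutes

262.8 minutes


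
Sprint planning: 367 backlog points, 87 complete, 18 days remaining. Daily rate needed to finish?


Formula: Required rate = Remaining points / Days left
Remaining = 367 - 87 = 280 points
Required rate = 280 / 18 = 15.56 points/day

15.56 points/day


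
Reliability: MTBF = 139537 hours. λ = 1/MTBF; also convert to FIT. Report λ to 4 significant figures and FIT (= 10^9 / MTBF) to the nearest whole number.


Formula: λ = 1 / MTBF; FIT = λ × 1e9 = 1e9 / MTBF
λ = 1 / 139537 ≈ 7.167e-06 failures/hour
FIT = 1e9 / 139537 ≈ 7167 failures per 1e9 hours (nearest whole number)

λ = 7.167e-06 /h, FIT = 7167


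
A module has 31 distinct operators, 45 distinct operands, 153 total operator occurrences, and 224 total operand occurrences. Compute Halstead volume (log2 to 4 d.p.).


Formula: V = N * log2(η), where N = N1 + N2 and η = η1 + η2
η = 31 + 45 = 76
N = 153 + 224 = 377
log2(76) ≈ 6.2479
V = 377 * 6.2479 = 2355.46

2355.46


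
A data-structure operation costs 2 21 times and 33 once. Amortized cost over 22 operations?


Formula: Amortized cost = Total cost / Operations
Total cost = (21 * 2) + (1 * 33)
Total cost = 42 + 33 = 75
Amortized = 75 / 22 = 3.4091

3.4091


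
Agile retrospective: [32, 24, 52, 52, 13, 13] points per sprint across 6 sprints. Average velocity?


Formula: Avg velocity = Total points / Number of sprints
Points: [32, 24, 52, 52, 13, 13]
Sum = 32 + 24 + 52 + 52 + 13 + 13 = 186
Avg velocity = 186 / 6 = 31.0 points/sprint

31.0 points/sprint


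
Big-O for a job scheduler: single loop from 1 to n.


Reasoning: one pass through n items
Complexity: O(n)

O(n)


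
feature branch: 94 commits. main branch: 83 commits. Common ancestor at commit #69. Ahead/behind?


Common ancestor: commit #69
feature commits after divergence: 94 - 69 = 25
main commits after divergence: 83 - 69 = 14
feature is 25 commits ahead of main
main is 14 commits ahead of feature

feature ahead: 25, main ahead: 14


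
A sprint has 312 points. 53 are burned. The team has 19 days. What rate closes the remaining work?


Formula: Required rate = Remaining points / Days left
Remaining = 312 - 53 = 259 points
Required rate = 259 / 19 = 13.63 points/day

13.63 points/day


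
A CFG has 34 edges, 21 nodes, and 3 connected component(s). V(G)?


Formula: V(G) = E - N + 2P
V(G) = 34 - 21 + 2*3
V(G) = 13 + 6
V(G) = 19

19


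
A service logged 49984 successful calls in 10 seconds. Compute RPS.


Formula: throughput = requests / seconds
throughput = 49984 / 10
throughput = 4998.4 requests/second

4998.4 requests/second


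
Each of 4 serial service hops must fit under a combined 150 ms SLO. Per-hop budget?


Formula: per_stage = total_budget / stages
per_stage = 150 / 4
per_stage = 37.5 ms

37.5 ms


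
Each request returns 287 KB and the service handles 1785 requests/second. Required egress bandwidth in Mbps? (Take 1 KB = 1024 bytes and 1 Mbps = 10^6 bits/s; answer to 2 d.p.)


Formula: Mbps = payload_bytes * RPS * 8 / 1e6
Payload per request = 287 KB = 287 * 1024 = 293888 bytes
Total bytes/sec = 293888 * 1785 = 524590080
Total bits/sec = 524590080 * 8 = 4196720640
Mbps = 4196720640 / 1e6 = 4196.72

4196.72 Mbps


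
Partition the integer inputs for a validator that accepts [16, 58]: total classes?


Valid range: [16, 58]
Class 1: x < 16 — invalid
Class 2: 16 ≤ x ≤ 58 — valid
Class 3: x > 58 — invalid
Total equivalence classes: 3

3 equivalence classes


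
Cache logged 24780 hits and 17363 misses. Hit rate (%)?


Formula: hit rate = hits / (hits + misses) * 100
hit rate = 24780 / (24780 + 17363) * 100
hit rate = 24780 / 42143 * 100
hit rate = 58.8%

58.8%


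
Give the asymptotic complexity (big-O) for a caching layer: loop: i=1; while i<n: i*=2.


Reasoning: i doubles each step so iterations are log2(n)
Complexity: O(log n)

O(log n)


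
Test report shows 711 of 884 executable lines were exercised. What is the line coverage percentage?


Coverage = covered / total * 100
Coverage = 711 / 884 * 100
Coverage = 80.43%

80.43%


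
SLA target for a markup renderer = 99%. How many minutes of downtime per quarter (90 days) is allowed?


Formula: allowed downtime = period * (100 - SLA) / 100
Period (quarter (90 days)) = 129600 minutes
Unavailability fraction = (100 - 99.0) / 100
Allowed downtime = 129600 * (100 - 99.0) / 100
Allowed downtime = 1296.0 minutes

1296.0 minutes


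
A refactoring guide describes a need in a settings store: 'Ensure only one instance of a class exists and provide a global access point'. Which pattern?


This matches the Singleton pattern

Singleton


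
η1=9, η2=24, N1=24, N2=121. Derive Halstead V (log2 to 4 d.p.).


Formula: V = N * log2(η), where N = N1 + N2 and η = η1 + η2
η = 9 + 24 = 33
N = 24 + 121 = 145
log2(33) ≈ 5.0444
V = 145 * 5.0444 = 731.44

731.44


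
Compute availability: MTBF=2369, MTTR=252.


Availability = MTBF / (MTBF + MTTR)
Availability = 2369 / (2369 + 252)
Availability = 2369 / 2621
Availability = 90.3853%

90.3853%


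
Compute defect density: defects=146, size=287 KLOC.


Defect density = defects / KLOC
Defect density = 146 / 287
Defect density = 0.509 defects/KLOC

0.509 defects/KLOC


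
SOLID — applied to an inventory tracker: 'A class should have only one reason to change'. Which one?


This describes the Single Responsibility Principle (SRP)

Single Responsibility Principle (SRP)


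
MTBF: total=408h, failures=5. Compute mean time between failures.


Formula: MTBF = Total operating time / Number of failures
MTBF = 408 / 5
MTBF = 81.6 hours

81.6 hours


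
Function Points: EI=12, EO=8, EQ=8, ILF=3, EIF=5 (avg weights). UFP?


UFP = EI*4 + EO*5 + EQ*4 + ILF*10 + EIF*7
UFP = 12*4 + 8*5 + 8*4 + 3*10 + 5*7
UFP = 48 + 40 + 32 + 30 + 35
UFP = 185

185


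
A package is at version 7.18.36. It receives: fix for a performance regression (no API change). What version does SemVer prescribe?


Current: 7.18.36
Change category: 'fix for a performance regression (no API change)' → patch bump
SemVer rule: patch bump → increment PATCH (MAJOR and MINOR unchanged)
New: 7.18.37

7.18.37


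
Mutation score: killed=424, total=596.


Mutation score = killed / total * 100
Mutation score = 424 / 596 * 100
Mutation score = 71.14%

71.14%


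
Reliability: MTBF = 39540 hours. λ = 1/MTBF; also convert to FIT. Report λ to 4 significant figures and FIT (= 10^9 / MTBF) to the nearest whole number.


Formula: λ = 1 / MTBF; FIT = λ × 1e9 = 1e9 / MTBF
λ = 1 / 39540 ≈ 2.529e-05 failures/hour
FIT = 1e9 / 39540 ≈ 25291 failures per 1e9 hours (nearest whole number)

λ = 2.529e-05 /h, FIT = 25291


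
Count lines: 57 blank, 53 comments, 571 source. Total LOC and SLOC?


Total LOC = blank + comment + code
Total LOC = 57 + 53 + 571 = 681
SLOC (source only) = code = 571

Total LOC: 681, SLOC: 571


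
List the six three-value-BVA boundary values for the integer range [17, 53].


Range: [17, 53]
Boundaries: just below min, min, min+1, max-1, max, just above max
Values: [16, 17, 18, 52, 53, 54]

[16, 17, 18, 52, 53, 54]


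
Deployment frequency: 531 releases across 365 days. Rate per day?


Formula: deployments per day = releases / days
= 531 / 365
= 1.455 deploys/day
(equivalently, 10.18 deploys/week)

1.455 deploys/day


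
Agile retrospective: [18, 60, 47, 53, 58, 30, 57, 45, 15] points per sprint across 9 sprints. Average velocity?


Formula: Avg velocity = Total points / Number of sprints
Points: [18, 60, 47, 53, 58, 30, 57, 45, 15]
Sum = 18 + 60 + 47 + 53 + 58 + 30 + 57 + 45 + 15 = 383
Avg velocity = 383 / 9 = 42.56 points/sprint

42.56 points/sprint


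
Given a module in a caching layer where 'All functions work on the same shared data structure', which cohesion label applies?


Reasoning: Functions share data
Type: Communicational cohesion

Communicational cohesion


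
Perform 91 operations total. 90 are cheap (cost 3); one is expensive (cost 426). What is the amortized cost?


Formula: Amortized cost = Total cost / Operations
Total cost = (90 * 3) + (1 * 426)
Total cost = 270 + 426 = 696
Amortized = 696 / 91 = 7.6484

7.6484


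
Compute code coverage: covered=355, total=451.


Coverage = covered / total * 100
Coverage = 355 / 451 * 100
Coverage = 78.71%

78.71%


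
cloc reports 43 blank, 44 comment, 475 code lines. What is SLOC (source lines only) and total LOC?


Total LOC = blank + comment + code
Total LOC = 43 + 44 + 475 = 562
SLOC (source only) = code = 475

Total LOC: 562, SLOC: 475


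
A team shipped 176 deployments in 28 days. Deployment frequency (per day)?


Formula: deployments per day = releases / days
= 176 / 28
= 6.286 deploys/day
(equivalently, 44.0 deploys/week)

6.286 deploys/day


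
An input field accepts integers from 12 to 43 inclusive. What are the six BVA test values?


Range: [12, 43]
Boundaries: just below min, min, min+1, max-1, max, just above max
Values: [11, 12, 13, 42, 43, 44]

[11, 12, 13, 42, 43, 44]


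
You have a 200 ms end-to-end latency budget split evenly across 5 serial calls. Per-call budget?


Formula: per_stage = total_budget / stages
per_stage = 200 / 5
per_stage = 40.0 ms

40.0 ms


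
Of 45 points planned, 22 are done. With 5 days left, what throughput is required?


Formula: Required rate = Remaining points / Days left
Remaining = 45 - 22 = 23 points
Required rate = 23 / 5 = 4.6 points/day

4.6 points/day


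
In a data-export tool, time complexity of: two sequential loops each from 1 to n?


Reasoning: sequential dominates: O(n) + O(n) = O(n)
Complexity: O(n)

O(n)


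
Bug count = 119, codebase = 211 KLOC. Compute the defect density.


Defect density = defects / KLOC
Defect density = 119 / 211
Defect density = 0.564 defects/KLOC

0.564 defects/KLOC


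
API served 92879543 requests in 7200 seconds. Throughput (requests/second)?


Formula: throughput = requests / seconds
throughput = 92879543 / 7200
throughput = 12899.94 requests/second

12899.94 requests/second


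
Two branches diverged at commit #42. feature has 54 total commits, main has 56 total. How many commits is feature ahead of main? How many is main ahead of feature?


Common ancestor: commit #42
feature commits after divergence: 54 - 42 = 12
main commits after divergence: 56 - 42 = 14
feature is 12 commits ahead of main
main is 14 commits ahead of feature

feature ahead: 12, main ahead: 14


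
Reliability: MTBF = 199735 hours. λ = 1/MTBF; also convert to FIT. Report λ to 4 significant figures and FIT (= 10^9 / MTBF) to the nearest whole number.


Formula: λ = 1 / MTBF; FIT = λ × 1e9 = 1e9 / MTBF
λ = 1 / 199735 ≈ 5.007e-06 failures/hour
FIT = 1e9 / 199735 ≈ 5007 failures per 1e9 hours (nearest whole number)

λ = 5.007e-06 /h, FIT = 5007


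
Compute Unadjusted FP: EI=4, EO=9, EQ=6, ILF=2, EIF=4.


UFP = EI*4 + EO*5 + EQ*4 + ILF*10 + EIF*7
UFP = 4*4 + 9*5 + 6*4 + 2*10 + 4*7
UFP = 16 + 45 + 24 + 20 + 28
UFP = 133

133


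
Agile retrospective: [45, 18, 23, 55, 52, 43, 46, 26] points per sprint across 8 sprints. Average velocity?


Formula: Avg velocity = Total points / Number of sprints
Points: [45, 18, 23, 55, 52, 43, 46, 26]
Sum = 45 + 18 + 23 + 55 + 52 + 43 + 46 + 26 = 308
Avg velocity = 308 / 8 = 38.5 points/sprint

38.5 points/sprint


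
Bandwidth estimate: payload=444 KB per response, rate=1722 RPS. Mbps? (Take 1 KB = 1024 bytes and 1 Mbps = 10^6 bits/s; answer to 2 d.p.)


Formula: Mbps = payload_bytes * RPS * 8 / 1e6
Payload per request = 444 KB = 444 * 1024 = 454656 bytes
Total bytes/sec = 454656 * 1722 = 782917632
Total bits/sec = 782917632 * 8 = 6263341056
Mbps = 6263341056 / 1e6 = 6263.34

6263.34 Mbps


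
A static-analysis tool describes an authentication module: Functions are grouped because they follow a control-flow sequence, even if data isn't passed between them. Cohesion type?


Reasoning: Grouped by order of execution within a routine, not by data flow
Type: Procedural cohesion

Procedural cohesion


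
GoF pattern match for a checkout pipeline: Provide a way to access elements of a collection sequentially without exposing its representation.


This matches the Iterator pattern

Iterator


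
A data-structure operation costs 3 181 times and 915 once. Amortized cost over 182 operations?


Formula: Amortized cost = Total cost / Operations
Total cost = (181 * 3) + (1 * 915)
Total cost = 543 + 915 = 1458
Amortized = 1458 / 182 = 8.011

8.011


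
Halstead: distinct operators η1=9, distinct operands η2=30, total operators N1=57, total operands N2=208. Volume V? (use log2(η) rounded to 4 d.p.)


Formula: V = N * log2(η), where N = N1 + N2 and η = η1 + η2
η = 9 + 30 = 39
N = 57 + 208 = 265
log2(39) ≈ 5.2854
V = 265 * 5.2854 = 1400.63

1400.63


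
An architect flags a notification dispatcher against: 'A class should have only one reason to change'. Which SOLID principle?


This describes the Single Responsibility Principle (SRP)

Single Responsibility Principle (SRP)


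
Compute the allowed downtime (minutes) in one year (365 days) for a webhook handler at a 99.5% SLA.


Formula: allowed downtime = period * (100 - SLA) / 100
Period (year (365 days)) = 525600 minutes
Unavailability fraction = (100 - 99.5) / 100
Allowed downtime = 525600 * (100 - 99.5) / 100
Allowed downtime = 2628.0 minutes

2628.0 minutes


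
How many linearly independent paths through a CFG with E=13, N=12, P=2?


Formula: V(G) = E - N + 2P
V(G) = 13 - 12 + 2*2
V(G) = 1 + 4
V(G) = 5

5


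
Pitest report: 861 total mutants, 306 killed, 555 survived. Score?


Mutation score = killed / total * 100
Mutation score = 306 / 861 * 100
Mutation score = 35.54%

35.54%


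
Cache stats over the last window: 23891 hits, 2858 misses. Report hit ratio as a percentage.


Formula: hit rate = hits / (hits + misses) * 100
hit rate = 23891 / (23891 + 2858) * 100
hit rate = 23891 / 26749 * 100
hit rate = 89.32%

89.32%


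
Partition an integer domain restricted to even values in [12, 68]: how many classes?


Constraint: even integers in [12, 68]
Class 1: x < 12 — out-of-range invalid
Class 2: x in [12,68] but odd — wrong type invalid
Class 3: x in [12,68] and even — valid
Class 4: x > 68 — out-of-range invalid
Total equivalence classes: 4

4 equivalence classes


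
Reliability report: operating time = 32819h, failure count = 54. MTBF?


Formula: MTBF = Total operating time / Number of failures
MTBF = 32819 / 54
MTBF = 607.76 hours

607.76 hours


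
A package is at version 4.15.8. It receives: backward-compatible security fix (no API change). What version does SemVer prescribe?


Current: 4.15.8
Change category: 'backward-compatible security fix (no API change)' → patch bump
SemVer rule: patch bump → increment PATCH (MAJOR and MINOR unchanged)
New: 4.15.9

4.15.9


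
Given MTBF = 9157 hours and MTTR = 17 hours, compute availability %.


Availability = MTBF / (MTBF + MTTR)
Availability = 9157 / (9157 + 17)
Availability = 9157 / 9174
Availability = 99.8147%

99.8147%


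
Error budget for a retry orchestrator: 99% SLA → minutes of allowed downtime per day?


Formula: allowed downtime = period * (100 - SLA) / 100
Period (day) = 1440 minutes
Unavailability fraction = (100 - 99.0) / 100
Allowed downtime = 1440 * (100 - 99.0) / 100
Allowed downtime = 14.4 minutes

14.4 minutes


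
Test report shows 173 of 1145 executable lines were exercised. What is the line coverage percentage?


Coverage = covered / total * 100
Coverage = 173 / 1145 * 100
Coverage = 15.11%

15.11%


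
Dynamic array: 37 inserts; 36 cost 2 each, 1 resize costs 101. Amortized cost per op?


Formula: Amortized cost = Total cost / Operations
Total cost = (36 * 2) + (1 * 101)
Total cost = 72 + 101 = 173
Amortized = 173 / 37 = 4.6757

4.6757


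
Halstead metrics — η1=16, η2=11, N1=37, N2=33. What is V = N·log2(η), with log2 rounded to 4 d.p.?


Formula: V = N * log2(η), where N = N1 + N2 and η = η1 + η2
η = 16 + 11 = 27
N = 37 + 33 = 70
log2(27) ≈ 4.7549
V = 70 * 4.7549 = 332.84

332.84


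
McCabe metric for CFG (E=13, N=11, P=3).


Formula: V(G) = E - N + 2P
V(G) = 13 - 11 + 2*3
V(G) = 2 + 6
V(G) = 8

8


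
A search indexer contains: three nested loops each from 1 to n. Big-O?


Reasoning: three levels of nesting over n
Complexity: O(n^3)

O(n^3)


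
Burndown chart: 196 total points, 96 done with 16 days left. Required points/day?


Formula: Required rate = Remaining points / Days left
Remaining = 196 - 96 = 100 points
Required rate = 100 / 16 = 6.25 points/day

6.25 points/day


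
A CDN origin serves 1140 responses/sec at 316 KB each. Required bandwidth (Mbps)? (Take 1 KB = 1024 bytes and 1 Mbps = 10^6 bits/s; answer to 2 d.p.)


Formula: Mbps = payload_bytes * RPS * 8 / 1e6
Payload per request = 316 KB = 316 * 1024 = 323584 bytes
Total bytes/sec = 323584 * 1140 = 368885760
Total bits/sec = 368885760 * 8 = 2951086080
Mbps = 2951086080 / 1e6 = 2951.09

2951.09 Mbps


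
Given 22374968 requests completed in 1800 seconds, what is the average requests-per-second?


Formula: throughput = requests / seconds
throughput = 22374968 / 1800
throughput = 12430.54 requests/second

12430.54 requests/second


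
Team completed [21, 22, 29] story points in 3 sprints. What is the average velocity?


Formula: Avg velocity = Total points / Number of sprints
Points: [21, 22, 29]
Sum = 21 + 22 + 29 = 72
Avg velocity = 72 / 3 = 24.0 points/sprint

24.0 points/sprint


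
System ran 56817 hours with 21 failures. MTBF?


Formula: MTBF = Total operating time / Number of failures
MTBF = 56817 / 21
MTBF = 2705.57 hours

2705.57 hours


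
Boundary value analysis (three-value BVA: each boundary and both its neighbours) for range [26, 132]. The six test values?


Range: [26, 132]
Boundaries: just below min, min, min+1, max-1, max, just above max
Values: [25, 26, 27, 131, 132, 133]

[25, 26, 27, 131, 132, 133]


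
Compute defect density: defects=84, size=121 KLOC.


Defect density = defects / KLOC
Defect density = 84 / 121
Defect density = 0.694 defects/KLOC

0.694 defects/KLOC


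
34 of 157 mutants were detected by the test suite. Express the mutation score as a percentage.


Mutation score = killed / total * 100
Mutation score = 34 / 157 * 100
Mutation score = 21.66%

21.66%


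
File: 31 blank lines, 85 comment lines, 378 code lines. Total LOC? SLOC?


Total LOC = blank + comment + code
Total LOC = 31 + 85 + 378 = 494
SLOC (source only) = code = 378

Total LOC: 494, SLOC: 378


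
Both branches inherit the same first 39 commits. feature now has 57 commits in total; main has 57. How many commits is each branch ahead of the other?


Common ancestor: commit #39
feature commits after divergence: 57 - 39 = 18
main commits after divergence: 57 - 39 = 18
feature is 18 commits ahead of main
main is 18 commits ahead of feature

feature ahead: 18, main ahead: 18


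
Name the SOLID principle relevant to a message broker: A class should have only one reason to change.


This describes the Single Responsibility Principle (SRP)

Single Responsibility Principle (SRP)


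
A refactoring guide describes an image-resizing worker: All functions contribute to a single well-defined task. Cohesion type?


Reasoning: Best: single purpose
Type: Functional cohesion

Functional cohesion


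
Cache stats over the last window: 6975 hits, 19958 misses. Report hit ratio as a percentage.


Formula: hit rate = hits / (hits + misses) * 100
hit rate = 6975 / (6975 + 19958) * 100
hit rate = 6975 / 26933 * 100
hit rate = 25.9%

25.9%


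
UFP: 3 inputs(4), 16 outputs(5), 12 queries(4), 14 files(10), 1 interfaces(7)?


UFP = EI*4 + EO*5 + EQ*4 + ILF*10 + EIF*7
UFP = 3*4 + 16*5 + 12*4 + 14*10 + 1*7
UFP = 12 + 80 + 48 + 140 + 7
UFP = 287

287


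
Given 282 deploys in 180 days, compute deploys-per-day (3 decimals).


Formula: deployments per day = releases / days
= 282 / 180
= 1.567 deploys/day
(equivalently, 10.97 deploys/week)

1.567 deploys/day


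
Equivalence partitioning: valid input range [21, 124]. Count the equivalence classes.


Valid range: [21, 124]
Class 1: x < 21 — invalid
Class 2: 21 ≤ x ≤ 124 — valid
Class 3: x > 124 — invalid
Total equivalence classes: 3

3 equivalence classes


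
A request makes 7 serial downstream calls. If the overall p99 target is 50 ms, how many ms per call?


Formula: per_stage = total_budget / stages
per_stage = 50 / 7
per_stage = 7.14 ms

7.14 ms


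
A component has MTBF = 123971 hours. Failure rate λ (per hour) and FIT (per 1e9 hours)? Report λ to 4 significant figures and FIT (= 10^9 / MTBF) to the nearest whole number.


Formula: λ = 1 / MTBF; FIT = λ × 1e9 = 1e9 / MTBF
λ = 1 / 123971 ≈ 8.066e-06 failures/hour
FIT = 1e9 / 123971 ≈ 8066 failures per 1e9 hours (nearest whole number)

λ = 8.066e-06 /h, FIT = 8066


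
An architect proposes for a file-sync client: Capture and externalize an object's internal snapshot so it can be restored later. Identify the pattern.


This matches the Memento pattern

Memento


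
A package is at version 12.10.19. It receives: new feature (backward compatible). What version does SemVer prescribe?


Current: 12.10.19
Change category: 'new feature (backward compatible)' → minor bump
SemVer rule: minor bump → increment MINOR, reset PATCH to 0 (MAJOR unchanged)
New: 12.11.0

12.11.0


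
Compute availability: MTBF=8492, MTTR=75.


Availability = MTBF / (MTBF + MTTR)
Availability = 8492 / (8492 + 75)
Availability = 8492 / 8567
Availability = 99.1245%

99.1245%


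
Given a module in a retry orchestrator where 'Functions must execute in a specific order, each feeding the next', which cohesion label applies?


Reasoning: Output of one is input to next
Type: Sequential cohesion

Sequential cohesion


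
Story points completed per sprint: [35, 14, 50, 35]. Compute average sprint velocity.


Formula: Avg velocity = Total points / Number of sprints
Points: [35, 14, 50, 35]
Sum = 35 + 14 + 50 + 35 = 134
Avg velocity = 134 / 4 = 33.5 points/sprint

33.5 points/sprint


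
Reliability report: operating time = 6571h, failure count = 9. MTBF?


Formula: MTBF = Total operating time / Number of failures
MTBF = 6571 / 9
MTBF = 730.11 hours

730.11 hours


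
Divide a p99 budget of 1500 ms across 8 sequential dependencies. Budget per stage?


Formula: per_stage = total_budget / stages
per_stage = 1500 / 8
per_stage = 187.5 ms

187.5 ms


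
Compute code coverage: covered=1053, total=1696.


Coverage = covered / total * 100
Coverage = 1053 / 1696 * 100
Coverage = 62.09%

62.09%


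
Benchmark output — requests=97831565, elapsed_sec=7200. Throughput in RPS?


Formula: throughput = requests / seconds
throughput = 97831565 / 7200
throughput = 13587.72 requests/second

13587.72 requests/second


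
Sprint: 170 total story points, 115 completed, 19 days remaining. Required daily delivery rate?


Formula: Required rate = Remaining points / Days left
Remaining = 170 - 115 = 55 points
Required rate = 55 / 19 = 2.89 points/day

2.89 points/day


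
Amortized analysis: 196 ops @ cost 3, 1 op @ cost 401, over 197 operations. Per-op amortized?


Formula: Amortized cost = Total cost / Operations
Total cost = (196 * 3) + (1 * 401)
Total cost = 588 + 401 = 989
Amortized = 989 / 197 = 5.0203

5.0203


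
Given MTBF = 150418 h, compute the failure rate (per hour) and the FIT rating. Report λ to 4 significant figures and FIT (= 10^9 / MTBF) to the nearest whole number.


Formula: λ = 1 / MTBF; FIT = λ × 1e9 = 1e9 / MTBF
λ = 1 / 150418 ≈ 6.648e-06 failures/hour
FIT = 1e9 / 150418 ≈ 6648 failures per 1e9 hours (nearest whole number)

λ = 6.648e-06 /h, FIT = 6648


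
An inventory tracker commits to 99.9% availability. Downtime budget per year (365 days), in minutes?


Formula: allowed downtime = period * (100 - SLA) / 100
Period (year (365 days)) = 525600 minutes
Unavailability fraction = (100 - 99.9) / 100
Allowed downtime = 525600 * (100 - 99.9) / 100
Allowed downtime = 525.6 minutes

525.6 minutes


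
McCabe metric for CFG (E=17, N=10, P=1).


Formula: V(G) = E - N + 2P
V(G) = 17 - 10 + 2*1
V(G) = 7 + 2
V(G) = 9

9


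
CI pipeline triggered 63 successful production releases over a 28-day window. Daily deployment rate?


Formula: deployments per day = releases / days
= 63 / 28
= 2.25 deploys/day
(equivalently, 15.75 deploys/week)

2.25 deploys/day


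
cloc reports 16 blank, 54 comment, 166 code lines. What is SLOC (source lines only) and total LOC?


Total LOC = blank + comment + code
Total LOC = 16 + 54 + 166 = 236
SLOC (source only) = code = 166

Total LOC: 236, SLOC: 166


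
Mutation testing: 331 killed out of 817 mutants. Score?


Mutation score = killed / total * 100
Mutation score = 331 / 817 * 100
Mutation score = 40.51%

40.51%


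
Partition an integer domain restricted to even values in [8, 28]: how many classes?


Constraint: even integers in [8, 28]
Class 1: x < 8 — out-of-range invalid
Class 2: x in [8,28] but odd — wrong type invalid
Class 3: x in [8,28] and even — valid
Class 4: x > 28 — out-of-range invalid
Total equivalence classes: 4

4 equivalence classes


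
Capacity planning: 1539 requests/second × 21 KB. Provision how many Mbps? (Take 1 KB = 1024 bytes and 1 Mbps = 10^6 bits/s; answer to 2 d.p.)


Formula: Mbps = payload_bytes * RPS * 8 / 1e6
Payload per request = 21 KB = 21 * 1024 = 21504 bytes
Total bytes/sec = 21504 * 1539 = 33094656
Total bits/sec = 33094656 * 8 = 264757248
Mbps = 264757248 / 1e6 = 264.76

264.76 Mbps


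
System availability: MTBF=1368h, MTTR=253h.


Availability = MTBF / (MTBF + MTTR)
Availability = 1368 / (1368 + 253)
Availability = 1368 / 1621
Availability = 84.3924%

84.3924%


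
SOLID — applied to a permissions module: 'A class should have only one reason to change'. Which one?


This describes the Single Responsibility Principle (SRP)

Single Responsibility Principle (SRP)


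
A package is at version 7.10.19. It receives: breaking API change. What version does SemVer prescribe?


Current: 7.10.19
Change category: 'breaking API change' → major bump
SemVer rule: major bump → increment MAJOR, reset MINOR and PATCH to 0
New: 8.0.0

8.0.0


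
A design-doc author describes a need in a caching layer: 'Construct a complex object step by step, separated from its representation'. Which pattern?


This matches the Builder pattern

Builder


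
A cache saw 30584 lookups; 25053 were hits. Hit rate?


Formula: hit rate = hits / (hits + misses) * 100
hit rate = 25053 / (25053 + 5531) * 100
hit rate = 25053 / 30584 * 100
hit rate = 81.92%

81.92%


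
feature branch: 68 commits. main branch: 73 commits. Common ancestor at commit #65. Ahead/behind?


Common ancestor: commit #65
feature commits after divergence: 68 - 65 = 3
main commits after divergence: 73 - 65 = 8
feature is 3 commits ahead of main
main is 8 commits ahead of feature

feature ahead: 3, main ahead: 8


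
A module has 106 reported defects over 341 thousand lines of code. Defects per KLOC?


Defect density = defects / KLOC
Defect density = 106 / 341
Defect density = 0.311 defects/KLOC

0.311 defects/KLOC


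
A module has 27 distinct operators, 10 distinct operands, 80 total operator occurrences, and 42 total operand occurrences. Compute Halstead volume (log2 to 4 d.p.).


Formula: V = N * log2(η), where N = N1 + N2 and η = η1 + η2
η = 27 + 10 = 37
N = 80 + 42 = 122
log2(37) ≈ 5.2095
V = 122 * 5.2095 = 635.56

635.56
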